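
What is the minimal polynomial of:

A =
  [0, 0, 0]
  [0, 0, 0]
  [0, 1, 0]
x^2

The characteristic polynomial is χ_A(x) = x^3, so the eigenvalues are known. The minimal polynomial is
  m_A(x) = Π_λ (x − λ)^{k_λ}
where k_λ is the size of the *largest* Jordan block for λ (equivalently, the smallest k with (A − λI)^k v = 0 for every generalised eigenvector v of λ).

  λ = 0: largest Jordan block has size 2, contributing (x − 0)^2

So m_A(x) = x^2 = x^2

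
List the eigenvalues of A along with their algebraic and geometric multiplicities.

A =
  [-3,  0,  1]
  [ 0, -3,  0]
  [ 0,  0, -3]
λ = -3: alg = 3, geom = 2

Step 1 — factor the characteristic polynomial to read off the algebraic multiplicities:
  χ_A(x) = (x + 3)^3

Step 2 — compute geometric multiplicities via the rank-nullity identity g(λ) = n − rank(A − λI):
  rank(A − (-3)·I) = 1, so dim ker(A − (-3)·I) = n − 1 = 2

Summary:
  λ = -3: algebraic multiplicity = 3, geometric multiplicity = 2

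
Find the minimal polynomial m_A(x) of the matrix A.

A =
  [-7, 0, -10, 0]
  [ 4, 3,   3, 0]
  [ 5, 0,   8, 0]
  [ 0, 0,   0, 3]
x^3 - 4*x^2 - 3*x + 18

The characteristic polynomial is χ_A(x) = (x - 3)^3*(x + 2), so the eigenvalues are known. The minimal polynomial is
  m_A(x) = Π_λ (x − λ)^{k_λ}
where k_λ is the size of the *largest* Jordan block for λ (equivalently, the smallest k with (A − λI)^k v = 0 for every generalised eigenvector v of λ).

  λ = -2: largest Jordan block has size 1, contributing (x + 2)
  λ = 3: largest Jordan block has size 2, contributing (x − 3)^2

So m_A(x) = (x - 3)^2*(x + 2) = x^3 - 4*x^2 - 3*x + 18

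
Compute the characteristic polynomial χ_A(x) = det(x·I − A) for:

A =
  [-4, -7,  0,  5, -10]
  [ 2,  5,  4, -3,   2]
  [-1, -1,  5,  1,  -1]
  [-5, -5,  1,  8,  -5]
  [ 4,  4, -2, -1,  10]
x^5 - 24*x^4 + 225*x^3 - 1026*x^2 + 2268*x - 1944

Expanding det(x·I − A) (e.g. by cofactor expansion or by noting that A is similar to its Jordan form J, which has the same characteristic polynomial as A) gives
  χ_A(x) = x^5 - 24*x^4 + 225*x^3 - 1026*x^2 + 2268*x - 1944
which factors as (x - 6)^3*(x - 3)^2. The eigenvalues (with algebraic multiplicities) are λ = 3 with multiplicity 2, λ = 6 with multiplicity 3.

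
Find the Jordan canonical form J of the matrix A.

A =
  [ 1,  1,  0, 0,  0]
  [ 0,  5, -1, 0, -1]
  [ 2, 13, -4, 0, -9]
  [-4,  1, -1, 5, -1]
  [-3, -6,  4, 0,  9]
J_3(2) ⊕ J_1(5) ⊕ J_1(5)

The characteristic polynomial is
  det(x·I − A) = x^5 - 16*x^4 + 97*x^3 - 278*x^2 + 380*x - 200 = (x - 5)^2*(x - 2)^3

Eigenvalues and multiplicities (the geometric multiplicity of λ is n − rank(A − λI), which equals the number of Jordan blocks for λ):
  λ = 2: algebraic multiplicity = 3, geometric multiplicity = 1
  λ = 5: algebraic multiplicity = 2, geometric multiplicity = 2

Determining the block sizes for each eigenvalue:
  λ = 2: one block (gm = 1), so the single block has size am = 3 → block sizes [3]
  λ = 5: gm = am = 2, so every block has size 1 → block sizes [1, 1]

Assembling the blocks gives a Jordan form
J =
  [2, 1, 0, 0, 0]
  [0, 2, 1, 0, 0]
  [0, 0, 2, 0, 0]
  [0, 0, 0, 5, 0]
  [0, 0, 0, 0, 5]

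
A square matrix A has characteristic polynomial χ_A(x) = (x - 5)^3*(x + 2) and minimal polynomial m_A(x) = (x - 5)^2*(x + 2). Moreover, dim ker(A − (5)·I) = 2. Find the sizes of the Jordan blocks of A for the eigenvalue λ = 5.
Block sizes for λ = 5: [2, 1]

Step 1 — from the characteristic polynomial, algebraic multiplicity of λ = 5 is 3. From dim ker(A − (5)·I) = 2, there are exactly 2 Jordan blocks for λ = 5.
Step 2 — from the minimal polynomial, the factor (x − 5)^2 tells us the largest block for λ = 5 has size 2.
Step 3 — with total size 3, 2 blocks, and largest block 2, the block sizes (in nonincreasing order) are [2, 1].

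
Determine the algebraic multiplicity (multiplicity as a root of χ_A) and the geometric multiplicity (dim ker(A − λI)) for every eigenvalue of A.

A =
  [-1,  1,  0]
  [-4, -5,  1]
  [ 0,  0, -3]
λ = -3: alg = 3, geom = 1

Step 1 — factor the characteristic polynomial to read off the algebraic multiplicities:
  χ_A(x) = (x + 3)^3

Step 2 — compute geometric multiplicities via the rank-nullity identity g(λ) = n − rank(A − λI):
  rank(A − (-3)·I) = 2, so dim ker(A − (-3)·I) = n − 2 = 1

Summary:
  λ = -3: algebraic multiplicity = 3, geometric multiplicity = 1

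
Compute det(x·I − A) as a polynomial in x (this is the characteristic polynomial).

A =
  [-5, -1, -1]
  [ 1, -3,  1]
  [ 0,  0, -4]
x^3 + 12*x^2 + 48*x + 64

Expanding det(x·I − A) (e.g. by cofactor expansion or by noting that A is similar to its Jordan form J, which has the same characteristic polynomial as A) gives
  χ_A(x) = x^3 + 12*x^2 + 48*x + 64
which factors as (x + 4)^3. The eigenvalues (with algebraic multiplicities) are λ = -4 with multiplicity 3.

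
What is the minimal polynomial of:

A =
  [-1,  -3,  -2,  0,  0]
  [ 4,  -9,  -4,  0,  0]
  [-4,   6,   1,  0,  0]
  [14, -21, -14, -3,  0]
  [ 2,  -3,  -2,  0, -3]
x^2 + 6*x + 9

The characteristic polynomial is χ_A(x) = (x + 3)^5, so the eigenvalues are known. The minimal polynomial is
  m_A(x) = Π_λ (x − λ)^{k_λ}
where k_λ is the size of the *largest* Jordan block for λ (equivalently, the smallest k with (A − λI)^k v = 0 for every generalised eigenvector v of λ).

  λ = -3: largest Jordan block has size 2, contributing (x + 3)^2

So m_A(x) = (x + 3)^2 = x^2 + 6*x + 9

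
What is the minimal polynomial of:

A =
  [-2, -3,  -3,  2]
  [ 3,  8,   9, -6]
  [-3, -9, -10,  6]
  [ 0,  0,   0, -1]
x^2 + 3*x + 2

The characteristic polynomial is χ_A(x) = (x + 1)^3*(x + 2), so the eigenvalues are known. The minimal polynomial is
  m_A(x) = Π_λ (x − λ)^{k_λ}
where k_λ is the size of the *largest* Jordan block for λ (equivalently, the smallest k with (A − λI)^k v = 0 for every generalised eigenvector v of λ).

  λ = -2: largest Jordan block has size 1, contributing (x + 2)
  λ = -1: largest Jordan block has size 1, contributing (x + 1)

So m_A(x) = (x + 1)*(x + 2) = x^2 + 3*x + 2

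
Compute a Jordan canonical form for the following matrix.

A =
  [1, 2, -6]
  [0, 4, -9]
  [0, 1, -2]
J_2(1) ⊕ J_1(1)

The characteristic polynomial is
  det(x·I − A) = x^3 - 3*x^2 + 3*x - 1 = (x - 1)^3

Eigenvalues and multiplicities (the geometric multiplicity of λ is n − rank(A − λI), which equals the number of Jordan blocks for λ):
  λ = 1: algebraic multiplicity = 3, geometric multiplicity = 2

Determining the block sizes for each eigenvalue:
  λ = 1: 2 blocks summing to 3 forces exactly one block of size 2 and the rest size 1 → block sizes [2, 1]

Assembling the blocks gives a Jordan form
J =
  [1, 1, 0]
  [0, 1, 0]
  [0, 0, 1]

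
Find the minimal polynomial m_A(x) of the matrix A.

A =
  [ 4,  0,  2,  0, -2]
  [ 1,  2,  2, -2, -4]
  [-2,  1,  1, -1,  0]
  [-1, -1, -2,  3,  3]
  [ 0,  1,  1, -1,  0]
x^3 - 6*x^2 + 12*x - 8

The characteristic polynomial is χ_A(x) = (x - 2)^5, so the eigenvalues are known. The minimal polynomial is
  m_A(x) = Π_λ (x − λ)^{k_λ}
where k_λ is the size of the *largest* Jordan block for λ (equivalently, the smallest k with (A − λI)^k v = 0 for every generalised eigenvector v of λ).

  λ = 2: largest Jordan block has size 3, contributing (x − 2)^3

So m_A(x) = (x - 2)^3 = x^3 - 6*x^2 + 12*x - 8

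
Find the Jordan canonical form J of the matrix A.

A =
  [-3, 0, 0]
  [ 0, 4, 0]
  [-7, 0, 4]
J_1(-3) ⊕ J_1(4) ⊕ J_1(4)

The characteristic polynomial is
  det(x·I − A) = x^3 - 5*x^2 - 8*x + 48 = (x - 4)^2*(x + 3)

Eigenvalues and multiplicities (the geometric multiplicity of λ is n − rank(A − λI), which equals the number of Jordan blocks for λ):
  λ = -3: algebraic multiplicity = 1, geometric multiplicity = 1
  λ = 4: algebraic multiplicity = 2, geometric multiplicity = 2

Determining the block sizes for each eigenvalue:
  λ = -3: one block (gm = 1), so the single block has size am = 1 → block sizes [1]
  λ = 4: gm = am = 2, so every block has size 1 → block sizes [1, 1]

Assembling the blocks gives a Jordan form
J =
  [-3, 0, 0]
  [ 0, 4, 0]
  [ 0, 0, 4]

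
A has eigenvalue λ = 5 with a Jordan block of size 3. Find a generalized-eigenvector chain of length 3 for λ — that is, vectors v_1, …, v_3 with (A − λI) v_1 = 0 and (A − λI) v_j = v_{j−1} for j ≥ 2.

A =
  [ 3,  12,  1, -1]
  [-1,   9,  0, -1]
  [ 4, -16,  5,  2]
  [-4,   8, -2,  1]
A Jordan chain for λ = 5 of length 3:
v_1 = (4, 1, -4, 0)ᵀ
v_2 = (-1, 0, 2, 0)ᵀ
v_3 = (1, 0, 0, -1)ᵀ

Let N = A − (5)·I. We want v_3 with N^3 v_3 = 0 but N^2 v_3 ≠ 0; then v_{j-1} := N · v_j for j = 3, …, 2.

Pick v_3 = (1, 0, 0, -1)ᵀ.
Then v_2 = N · v_3 = (-1, 0, 2, 0)ᵀ.
Then v_1 = N · v_2 = (4, 1, -4, 0)ᵀ.

Sanity check: (A − (5)·I) v_1 = (0, 0, 0, 0)ᵀ = 0. ✓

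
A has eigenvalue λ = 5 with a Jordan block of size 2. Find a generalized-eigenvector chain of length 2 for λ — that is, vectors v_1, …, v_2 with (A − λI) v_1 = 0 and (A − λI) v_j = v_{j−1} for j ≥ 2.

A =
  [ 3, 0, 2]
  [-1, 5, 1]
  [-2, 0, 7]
A Jordan chain for λ = 5 of length 2:
v_1 = (-2, -1, -2)ᵀ
v_2 = (1, 0, 0)ᵀ

Let N = A − (5)·I. We want v_2 with N^2 v_2 = 0 but N^1 v_2 ≠ 0; then v_{j-1} := N · v_j for j = 2, …, 2.

Pick v_2 = (1, 0, 0)ᵀ.
Then v_1 = N · v_2 = (-2, -1, -2)ᵀ.

Sanity check: (A − (5)·I) v_1 = (0, 0, 0)ᵀ = 0. ✓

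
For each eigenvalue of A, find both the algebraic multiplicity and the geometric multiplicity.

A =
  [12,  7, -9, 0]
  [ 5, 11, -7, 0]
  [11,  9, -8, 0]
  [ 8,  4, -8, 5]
λ = 5: alg = 4, geom = 2

Step 1 — factor the characteristic polynomial to read off the algebraic multiplicities:
  χ_A(x) = (x - 5)^4

Step 2 — compute geometric multiplicities via the rank-nullity identity g(λ) = n − rank(A − λI):
  rank(A − (5)·I) = 2, so dim ker(A − (5)·I) = n − 2 = 2

Summary:
  λ = 5: algebraic multiplicity = 4, geometric multiplicity = 2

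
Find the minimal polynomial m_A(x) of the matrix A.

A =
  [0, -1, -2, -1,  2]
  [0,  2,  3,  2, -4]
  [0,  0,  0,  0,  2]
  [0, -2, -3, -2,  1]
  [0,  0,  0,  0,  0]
x^3

The characteristic polynomial is χ_A(x) = x^5, so the eigenvalues are known. The minimal polynomial is
  m_A(x) = Π_λ (x − λ)^{k_λ}
where k_λ is the size of the *largest* Jordan block for λ (equivalently, the smallest k with (A − λI)^k v = 0 for every generalised eigenvector v of λ).

  λ = 0: largest Jordan block has size 3, contributing (x − 0)^3

So m_A(x) = x^3 = x^3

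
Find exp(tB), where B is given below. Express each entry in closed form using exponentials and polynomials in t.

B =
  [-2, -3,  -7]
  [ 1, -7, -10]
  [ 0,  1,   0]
e^{tB} =
  [-t^2*exp(-3*t) + t*exp(-3*t) + exp(-3*t), t^2*exp(-3*t) - 3*t*exp(-3*t), t^2*exp(-3*t) - 7*t*exp(-3*t)]
  [-3*t^2*exp(-3*t)/2 + t*exp(-3*t), 3*t^2*exp(-3*t)/2 - 4*t*exp(-3*t) + exp(-3*t), 3*t^2*exp(-3*t)/2 - 10*t*exp(-3*t)]
  [t^2*exp(-3*t)/2, -t^2*exp(-3*t)/2 + t*exp(-3*t), -t^2*exp(-3*t)/2 + 3*t*exp(-3*t) + exp(-3*t)]

Strategy: write B = P · J · P⁻¹ where J is a Jordan canonical form, so e^{tB} = P · e^{tJ} · P⁻¹, and e^{tJ} can be computed block-by-block.

B has Jordan form
J =
  [-3,  1,  0]
  [ 0, -3,  1]
  [ 0,  0, -3]
(up to reordering of blocks).

Per-block formulas:
  For a 3×3 Jordan block J_3(-3): exp(t · J_3(-3)) = e^(-3t)·(I + t·N + (t^2/2)·N^2), where N is the 3×3 nilpotent shift.

After assembling e^{tJ} and conjugating by P, we get:

e^{tB} =
  [-t^2*exp(-3*t) + t*exp(-3*t) + exp(-3*t), t^2*exp(-3*t) - 3*t*exp(-3*t), t^2*exp(-3*t) - 7*t*exp(-3*t)]
  [-3*t^2*exp(-3*t)/2 + t*exp(-3*t), 3*t^2*exp(-3*t)/2 - 4*t*exp(-3*t) + exp(-3*t), 3*t^2*exp(-3*t)/2 - 10*t*exp(-3*t)]
  [t^2*exp(-3*t)/2, -t^2*exp(-3*t)/2 + t*exp(-3*t), -t^2*exp(-3*t)/2 + 3*t*exp(-3*t) + exp(-3*t)]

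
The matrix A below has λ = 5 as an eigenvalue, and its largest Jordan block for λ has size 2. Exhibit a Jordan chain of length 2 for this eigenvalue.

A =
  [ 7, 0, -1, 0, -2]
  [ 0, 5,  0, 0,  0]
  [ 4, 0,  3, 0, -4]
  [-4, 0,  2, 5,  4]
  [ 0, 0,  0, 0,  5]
A Jordan chain for λ = 5 of length 2:
v_1 = (2, 0, 4, -4, 0)ᵀ
v_2 = (1, 0, 0, 0, 0)ᵀ

Let N = A − (5)·I. We want v_2 with N^2 v_2 = 0 but N^1 v_2 ≠ 0; then v_{j-1} := N · v_j for j = 2, …, 2.

Pick v_2 = (1, 0, 0, 0, 0)ᵀ.
Then v_1 = N · v_2 = (2, 0, 4, -4, 0)ᵀ.

Sanity check: (A − (5)·I) v_1 = (0, 0, 0, 0, 0)ᵀ = 0. ✓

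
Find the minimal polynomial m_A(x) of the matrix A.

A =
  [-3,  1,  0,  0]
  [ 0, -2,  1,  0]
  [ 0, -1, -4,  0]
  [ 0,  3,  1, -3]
x^3 + 9*x^2 + 27*x + 27

The characteristic polynomial is χ_A(x) = (x + 3)^4, so the eigenvalues are known. The minimal polynomial is
  m_A(x) = Π_λ (x − λ)^{k_λ}
where k_λ is the size of the *largest* Jordan block for λ (equivalently, the smallest k with (A − λI)^k v = 0 for every generalised eigenvector v of λ).

  λ = -3: largest Jordan block has size 3, contributing (x + 3)^3

So m_A(x) = (x + 3)^3 = x^3 + 9*x^2 + 27*x + 27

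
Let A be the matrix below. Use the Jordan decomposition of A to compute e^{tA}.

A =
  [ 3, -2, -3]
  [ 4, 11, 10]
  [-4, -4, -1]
e^{tA} =
  [2*t*exp(5*t) - exp(5*t) + 2*exp(3*t), -exp(5*t) + exp(3*t), -t*exp(5*t) - exp(5*t) + exp(3*t)]
  [-8*t*exp(5*t) + 6*exp(5*t) - 6*exp(3*t), 4*exp(5*t) - 3*exp(3*t), 4*t*exp(5*t) + 3*exp(5*t) - 3*exp(3*t)]
  [4*t*exp(5*t) - 4*exp(5*t) + 4*exp(3*t), -2*exp(5*t) + 2*exp(3*t), -2*t*exp(5*t) - exp(5*t) + 2*exp(3*t)]

Strategy: write A = P · J · P⁻¹ where J is a Jordan canonical form, so e^{tA} = P · e^{tJ} · P⁻¹, and e^{tJ} can be computed block-by-block.

A has Jordan form
J =
  [3, 0, 0]
  [0, 5, 1]
  [0, 0, 5]
(up to reordering of blocks).

Per-block formulas:
  For a 1×1 block at λ = 3: exp(t · [3]) = [e^(3t)].
  For a 2×2 Jordan block J_2(5): exp(t · J_2(5)) = e^(5t)·(I + t·N), where N is the 2×2 nilpotent shift.

After assembling e^{tJ} and conjugating by P, we get:

e^{tA} =
  [2*t*exp(5*t) - exp(5*t) + 2*exp(3*t), -exp(5*t) + exp(3*t), -t*exp(5*t) - exp(5*t) + exp(3*t)]
  [-8*t*exp(5*t) + 6*exp(5*t) - 6*exp(3*t), 4*exp(5*t) - 3*exp(3*t), 4*t*exp(5*t) + 3*exp(5*t) - 3*exp(3*t)]
  [4*t*exp(5*t) - 4*exp(5*t) + 4*exp(3*t), -2*exp(5*t) + 2*exp(3*t), -2*t*exp(5*t) - exp(5*t) + 2*exp(3*t)]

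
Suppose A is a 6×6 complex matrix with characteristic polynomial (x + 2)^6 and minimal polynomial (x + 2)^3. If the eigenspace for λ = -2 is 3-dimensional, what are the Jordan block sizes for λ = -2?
Block sizes for λ = -2: [3, 2, 1]

Step 1 — from the characteristic polynomial, algebraic multiplicity of λ = -2 is 6. From dim ker(A − (-2)·I) = 3, there are exactly 3 Jordan blocks for λ = -2.
Step 2 — from the minimal polynomial, the factor (x + 2)^3 tells us the largest block for λ = -2 has size 3.
Step 3 — with total size 6, 3 blocks, and largest block 3, the block sizes (in nonincreasing order) are [3, 2, 1].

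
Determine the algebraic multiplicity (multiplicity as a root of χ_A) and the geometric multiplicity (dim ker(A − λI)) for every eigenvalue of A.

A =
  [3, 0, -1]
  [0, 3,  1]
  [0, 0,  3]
λ = 3: alg = 3, geom = 2

Step 1 — factor the characteristic polynomial to read off the algebraic multiplicities:
  χ_A(x) = (x - 3)^3

Step 2 — compute geometric multiplicities via the rank-nullity identity g(λ) = n − rank(A − λI):
  rank(A − (3)·I) = 1, so dim ker(A − (3)·I) = n − 1 = 2

Summary:
  λ = 3: algebraic multiplicity = 3, geometric multiplicity = 2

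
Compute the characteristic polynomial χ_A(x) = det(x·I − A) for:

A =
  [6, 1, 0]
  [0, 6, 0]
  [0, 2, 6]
x^3 - 18*x^2 + 108*x - 216

Expanding det(x·I − A) (e.g. by cofactor expansion or by noting that A is similar to its Jordan form J, which has the same characteristic polynomial as A) gives
  χ_A(x) = x^3 - 18*x^2 + 108*x - 216
which factors as (x - 6)^3. The eigenvalues (with algebraic multiplicities) are λ = 6 with multiplicity 3.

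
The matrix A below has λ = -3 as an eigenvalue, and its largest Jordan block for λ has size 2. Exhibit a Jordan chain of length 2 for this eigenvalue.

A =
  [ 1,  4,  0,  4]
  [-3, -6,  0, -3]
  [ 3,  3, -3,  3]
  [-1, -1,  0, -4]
A Jordan chain for λ = -3 of length 2:
v_1 = (4, -3, 3, -1)ᵀ
v_2 = (1, 0, 0, 0)ᵀ

Let N = A − (-3)·I. We want v_2 with N^2 v_2 = 0 but N^1 v_2 ≠ 0; then v_{j-1} := N · v_j for j = 2, …, 2.

Pick v_2 = (1, 0, 0, 0)ᵀ.
Then v_1 = N · v_2 = (4, -3, 3, -1)ᵀ.

Sanity check: (A − (-3)·I) v_1 = (0, 0, 0, 0)ᵀ = 0. ✓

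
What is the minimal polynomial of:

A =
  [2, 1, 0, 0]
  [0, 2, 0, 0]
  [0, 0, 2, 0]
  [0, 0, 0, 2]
x^2 - 4*x + 4

The characteristic polynomial is χ_A(x) = (x - 2)^4, so the eigenvalues are known. The minimal polynomial is
  m_A(x) = Π_λ (x − λ)^{k_λ}
where k_λ is the size of the *largest* Jordan block for λ (equivalently, the smallest k with (A − λI)^k v = 0 for every generalised eigenvector v of λ).

  λ = 2: largest Jordan block has size 2, contributing (x − 2)^2

So m_A(x) = (x - 2)^2 = x^2 - 4*x + 4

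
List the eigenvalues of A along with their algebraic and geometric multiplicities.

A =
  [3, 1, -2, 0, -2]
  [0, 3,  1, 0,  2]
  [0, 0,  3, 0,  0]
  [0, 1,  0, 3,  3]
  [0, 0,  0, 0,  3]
λ = 3: alg = 5, geom = 2

Step 1 — factor the characteristic polynomial to read off the algebraic multiplicities:
  χ_A(x) = (x - 3)^5

Step 2 — compute geometric multiplicities via the rank-nullity identity g(λ) = n − rank(A − λI):
  rank(A − (3)·I) = 3, so dim ker(A − (3)·I) = n − 3 = 2

Summary:
  λ = 3: algebraic multiplicity = 5, geometric multiplicity = 2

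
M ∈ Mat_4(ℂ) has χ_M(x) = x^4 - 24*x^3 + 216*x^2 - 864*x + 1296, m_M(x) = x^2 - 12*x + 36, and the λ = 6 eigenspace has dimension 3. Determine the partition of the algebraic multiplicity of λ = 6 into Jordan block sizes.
Block sizes for λ = 6: [2, 1, 1]

Step 1 — from the characteristic polynomial, algebraic multiplicity of λ = 6 is 4. From dim ker(M − (6)·I) = 3, there are exactly 3 Jordan blocks for λ = 6.
Step 2 — from the minimal polynomial, the factor (x − 6)^2 tells us the largest block for λ = 6 has size 2.
Step 3 — with total size 4, 3 blocks, and largest block 2, the block sizes (in nonincreasing order) are [2, 1, 1].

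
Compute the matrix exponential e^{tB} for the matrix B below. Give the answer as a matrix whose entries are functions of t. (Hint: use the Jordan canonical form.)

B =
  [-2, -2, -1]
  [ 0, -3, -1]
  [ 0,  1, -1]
e^{tB} =
  [exp(-2*t), t^2*exp(-2*t)/2 - 2*t*exp(-2*t), t^2*exp(-2*t)/2 - t*exp(-2*t)]
  [0, -t*exp(-2*t) + exp(-2*t), -t*exp(-2*t)]
  [0, t*exp(-2*t), t*exp(-2*t) + exp(-2*t)]

Strategy: write B = P · J · P⁻¹ where J is a Jordan canonical form, so e^{tB} = P · e^{tJ} · P⁻¹, and e^{tJ} can be computed block-by-block.

B has Jordan form
J =
  [-2,  1,  0]
  [ 0, -2,  1]
  [ 0,  0, -2]
(up to reordering of blocks).

Per-block formulas:
  For a 3×3 Jordan block J_3(-2): exp(t · J_3(-2)) = e^(-2t)·(I + t·N + (t^2/2)·N^2), where N is the 3×3 nilpotent shift.

After assembling e^{tJ} and conjugating by P, we get:

e^{tB} =
  [exp(-2*t), t^2*exp(-2*t)/2 - 2*t*exp(-2*t), t^2*exp(-2*t)/2 - t*exp(-2*t)]
  [0, -t*exp(-2*t) + exp(-2*t), -t*exp(-2*t)]
  [0, t*exp(-2*t), t*exp(-2*t) + exp(-2*t)]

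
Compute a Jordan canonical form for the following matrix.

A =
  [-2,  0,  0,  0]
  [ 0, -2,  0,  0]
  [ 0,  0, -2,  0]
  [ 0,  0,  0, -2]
J_1(-2) ⊕ J_1(-2) ⊕ J_1(-2) ⊕ J_1(-2)

The characteristic polynomial is
  det(x·I − A) = x^4 + 8*x^3 + 24*x^2 + 32*x + 16 = (x + 2)^4

Eigenvalues and multiplicities (the geometric multiplicity of λ is n − rank(A − λI), which equals the number of Jordan blocks for λ):
  λ = -2: algebraic multiplicity = 4, geometric multiplicity = 4

Determining the block sizes for each eigenvalue:
  λ = -2: gm = am = 4, so every block has size 1 → block sizes [1, 1, 1, 1]

Assembling the blocks gives a Jordan form
J =
  [-2,  0,  0,  0]
  [ 0, -2,  0,  0]
  [ 0,  0, -2,  0]
  [ 0,  0,  0, -2]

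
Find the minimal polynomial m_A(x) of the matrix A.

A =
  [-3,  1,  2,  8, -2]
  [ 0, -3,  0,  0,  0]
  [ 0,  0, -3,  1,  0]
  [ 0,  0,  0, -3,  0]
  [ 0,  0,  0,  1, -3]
x^2 + 6*x + 9

The characteristic polynomial is χ_A(x) = (x + 3)^5, so the eigenvalues are known. The minimal polynomial is
  m_A(x) = Π_λ (x − λ)^{k_λ}
where k_λ is the size of the *largest* Jordan block for λ (equivalently, the smallest k with (A − λI)^k v = 0 for every generalised eigenvector v of λ).

  λ = -3: largest Jordan block has size 2, contributing (x + 3)^2

So m_A(x) = (x + 3)^2 = x^2 + 6*x + 9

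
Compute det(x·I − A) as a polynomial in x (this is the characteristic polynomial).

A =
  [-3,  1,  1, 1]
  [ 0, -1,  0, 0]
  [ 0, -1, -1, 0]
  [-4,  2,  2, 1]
x^4 + 4*x^3 + 6*x^2 + 4*x + 1

Expanding det(x·I − A) (e.g. by cofactor expansion or by noting that A is similar to its Jordan form J, which has the same characteristic polynomial as A) gives
  χ_A(x) = x^4 + 4*x^3 + 6*x^2 + 4*x + 1
which factors as (x + 1)^4. The eigenvalues (with algebraic multiplicities) are λ = -1 with multiplicity 4.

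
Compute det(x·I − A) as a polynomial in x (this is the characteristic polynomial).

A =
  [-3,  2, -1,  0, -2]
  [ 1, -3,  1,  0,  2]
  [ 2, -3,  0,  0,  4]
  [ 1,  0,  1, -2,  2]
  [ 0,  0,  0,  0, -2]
x^5 + 10*x^4 + 40*x^3 + 80*x^2 + 80*x + 32

Expanding det(x·I − A) (e.g. by cofactor expansion or by noting that A is similar to its Jordan form J, which has the same characteristic polynomial as A) gives
  χ_A(x) = x^5 + 10*x^4 + 40*x^3 + 80*x^2 + 80*x + 32
which factors as (x + 2)^5. The eigenvalues (with algebraic multiplicities) are λ = -2 with multiplicity 5.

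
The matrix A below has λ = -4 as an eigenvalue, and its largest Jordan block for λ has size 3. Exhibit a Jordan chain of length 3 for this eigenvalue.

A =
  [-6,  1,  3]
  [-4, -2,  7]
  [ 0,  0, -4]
A Jordan chain for λ = -4 of length 3:
v_1 = (1, 2, 0)ᵀ
v_2 = (3, 7, 0)ᵀ
v_3 = (0, 0, 1)ᵀ

Let N = A − (-4)·I. We want v_3 with N^3 v_3 = 0 but N^2 v_3 ≠ 0; then v_{j-1} := N · v_j for j = 3, …, 2.

Pick v_3 = (0, 0, 1)ᵀ.
Then v_2 = N · v_3 = (3, 7, 0)ᵀ.
Then v_1 = N · v_2 = (1, 2, 0)ᵀ.

Sanity check: (A − (-4)·I) v_1 = (0, 0, 0)ᵀ = 0. ✓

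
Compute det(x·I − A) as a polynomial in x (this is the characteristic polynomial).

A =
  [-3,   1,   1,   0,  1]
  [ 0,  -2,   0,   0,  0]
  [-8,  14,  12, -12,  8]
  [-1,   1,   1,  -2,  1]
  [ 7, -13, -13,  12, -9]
x^5 + 4*x^4 - 8*x^3 - 64*x^2 - 112*x - 64

Expanding det(x·I − A) (e.g. by cofactor expansion or by noting that A is similar to its Jordan form J, which has the same characteristic polynomial as A) gives
  χ_A(x) = x^5 + 4*x^4 - 8*x^3 - 64*x^2 - 112*x - 64
which factors as (x - 4)*(x + 2)^4. The eigenvalues (with algebraic multiplicities) are λ = -2 with multiplicity 4, λ = 4 with multiplicity 1.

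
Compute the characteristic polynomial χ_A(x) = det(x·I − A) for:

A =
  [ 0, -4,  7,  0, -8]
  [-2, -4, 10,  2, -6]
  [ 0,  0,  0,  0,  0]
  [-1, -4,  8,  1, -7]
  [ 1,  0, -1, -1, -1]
x^5 + 4*x^4

Expanding det(x·I − A) (e.g. by cofactor expansion or by noting that A is similar to its Jordan form J, which has the same characteristic polynomial as A) gives
  χ_A(x) = x^5 + 4*x^4
which factors as x^4*(x + 4). The eigenvalues (with algebraic multiplicities) are λ = -4 with multiplicity 1, λ = 0 with multiplicity 4.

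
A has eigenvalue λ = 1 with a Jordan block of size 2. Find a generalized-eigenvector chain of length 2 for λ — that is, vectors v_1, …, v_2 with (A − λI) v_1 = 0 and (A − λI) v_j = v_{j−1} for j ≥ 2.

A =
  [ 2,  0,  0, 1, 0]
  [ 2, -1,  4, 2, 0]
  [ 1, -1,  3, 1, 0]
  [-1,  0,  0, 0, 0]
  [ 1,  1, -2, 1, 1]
A Jordan chain for λ = 1 of length 2:
v_1 = (1, 2, 1, -1, 1)ᵀ
v_2 = (1, 0, 0, 0, 0)ᵀ

Let N = A − (1)·I. We want v_2 with N^2 v_2 = 0 but N^1 v_2 ≠ 0; then v_{j-1} := N · v_j for j = 2, …, 2.

Pick v_2 = (1, 0, 0, 0, 0)ᵀ.
Then v_1 = N · v_2 = (1, 2, 1, -1, 1)ᵀ.

Sanity check: (A − (1)·I) v_1 = (0, 0, 0, 0, 0)ᵀ = 0. ✓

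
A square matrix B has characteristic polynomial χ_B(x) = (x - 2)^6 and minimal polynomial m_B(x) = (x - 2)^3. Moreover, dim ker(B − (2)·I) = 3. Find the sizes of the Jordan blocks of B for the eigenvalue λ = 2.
Block sizes for λ = 2: [3, 2, 1]

Step 1 — from the characteristic polynomial, algebraic multiplicity of λ = 2 is 6. From dim ker(B − (2)·I) = 3, there are exactly 3 Jordan blocks for λ = 2.
Step 2 — from the minimal polynomial, the factor (x − 2)^3 tells us the largest block for λ = 2 has size 3.
Step 3 — with total size 6, 3 blocks, and largest block 3, the block sizes (in nonincreasing order) are [3, 2, 1].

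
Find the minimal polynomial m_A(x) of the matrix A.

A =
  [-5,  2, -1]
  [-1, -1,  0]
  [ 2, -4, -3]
x^3 + 9*x^2 + 27*x + 27

The characteristic polynomial is χ_A(x) = (x + 3)^3, so the eigenvalues are known. The minimal polynomial is
  m_A(x) = Π_λ (x − λ)^{k_λ}
where k_λ is the size of the *largest* Jordan block for λ (equivalently, the smallest k with (A − λI)^k v = 0 for every generalised eigenvector v of λ).

  λ = -3: largest Jordan block has size 3, contributing (x + 3)^3

So m_A(x) = (x + 3)^3 = x^3 + 9*x^2 + 27*x + 27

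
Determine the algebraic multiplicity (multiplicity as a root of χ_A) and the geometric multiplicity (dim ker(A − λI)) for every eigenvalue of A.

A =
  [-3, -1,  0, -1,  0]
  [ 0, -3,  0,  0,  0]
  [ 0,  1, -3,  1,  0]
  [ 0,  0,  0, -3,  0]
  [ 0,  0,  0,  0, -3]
λ = -3: alg = 5, geom = 4

Step 1 — factor the characteristic polynomial to read off the algebraic multiplicities:
  χ_A(x) = (x + 3)^5

Step 2 — compute geometric multiplicities via the rank-nullity identity g(λ) = n − rank(A − λI):
  rank(A − (-3)·I) = 1, so dim ker(A − (-3)·I) = n − 1 = 4

Summary:
  λ = -3: algebraic multiplicity = 5, geometric multiplicity = 4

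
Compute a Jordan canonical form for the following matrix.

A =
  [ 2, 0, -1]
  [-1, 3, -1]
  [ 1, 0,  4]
J_2(3) ⊕ J_1(3)

The characteristic polynomial is
  det(x·I − A) = x^3 - 9*x^2 + 27*x - 27 = (x - 3)^3

Eigenvalues and multiplicities (the geometric multiplicity of λ is n − rank(A − λI), which equals the number of Jordan blocks for λ):
  λ = 3: algebraic multiplicity = 3, geometric multiplicity = 2

Determining the block sizes for each eigenvalue:
  λ = 3: 2 blocks summing to 3 forces exactly one block of size 2 and the rest size 1 → block sizes [2, 1]

Assembling the blocks gives a Jordan form
J =
  [3, 1, 0]
  [0, 3, 0]
  [0, 0, 3]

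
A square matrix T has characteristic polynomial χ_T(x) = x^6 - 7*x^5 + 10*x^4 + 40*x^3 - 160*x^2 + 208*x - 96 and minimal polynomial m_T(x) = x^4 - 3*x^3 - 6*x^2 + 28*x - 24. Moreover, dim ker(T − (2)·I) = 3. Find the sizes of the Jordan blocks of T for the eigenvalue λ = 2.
Block sizes for λ = 2: [3, 1, 1]

Step 1 — from the characteristic polynomial, algebraic multiplicity of λ = 2 is 5. From dim ker(T − (2)·I) = 3, there are exactly 3 Jordan blocks for λ = 2.
Step 2 — from the minimal polynomial, the factor (x − 2)^3 tells us the largest block for λ = 2 has size 3.
Step 3 — with total size 5, 3 blocks, and largest block 3, the block sizes (in nonincreasing order) are [3, 1, 1].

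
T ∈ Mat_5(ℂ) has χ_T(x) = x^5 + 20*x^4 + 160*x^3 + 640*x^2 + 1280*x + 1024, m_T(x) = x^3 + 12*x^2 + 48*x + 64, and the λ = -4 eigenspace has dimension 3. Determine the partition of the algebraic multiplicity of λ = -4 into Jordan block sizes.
Block sizes for λ = -4: [3, 1, 1]

Step 1 — from the characteristic polynomial, algebraic multiplicity of λ = -4 is 5. From dim ker(T − (-4)·I) = 3, there are exactly 3 Jordan blocks for λ = -4.
Step 2 — from the minimal polynomial, the factor (x + 4)^3 tells us the largest block for λ = -4 has size 3.
Step 3 — with total size 5, 3 blocks, and largest block 3, the block sizes (in nonincreasing order) are [3, 1, 1].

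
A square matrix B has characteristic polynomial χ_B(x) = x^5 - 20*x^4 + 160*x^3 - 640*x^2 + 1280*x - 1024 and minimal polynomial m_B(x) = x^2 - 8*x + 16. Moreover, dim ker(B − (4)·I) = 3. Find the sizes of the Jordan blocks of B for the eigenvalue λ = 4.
Block sizes for λ = 4: [2, 2, 1]

Step 1 — from the characteristic polynomial, algebraic multiplicity of λ = 4 is 5. From dim ker(B − (4)·I) = 3, there are exactly 3 Jordan blocks for λ = 4.
Step 2 — from the minimal polynomial, the factor (x − 4)^2 tells us the largest block for λ = 4 has size 2.
Step 3 — with total size 5, 3 blocks, and largest block 2, the block sizes (in nonincreasing order) are [2, 2, 1].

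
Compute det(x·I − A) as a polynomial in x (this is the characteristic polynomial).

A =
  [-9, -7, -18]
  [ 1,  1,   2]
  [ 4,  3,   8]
x^3

Expanding det(x·I − A) (e.g. by cofactor expansion or by noting that A is similar to its Jordan form J, which has the same characteristic polynomial as A) gives
  χ_A(x) = x^3
which factors as x^3. The eigenvalues (with algebraic multiplicities) are λ = 0 with multiplicity 3.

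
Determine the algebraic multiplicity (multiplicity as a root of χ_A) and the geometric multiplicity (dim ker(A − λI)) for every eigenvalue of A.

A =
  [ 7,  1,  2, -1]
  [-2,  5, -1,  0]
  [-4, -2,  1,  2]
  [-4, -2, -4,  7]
λ = 5: alg = 4, geom = 2

Step 1 — factor the characteristic polynomial to read off the algebraic multiplicities:
  χ_A(x) = (x - 5)^4

Step 2 — compute geometric multiplicities via the rank-nullity identity g(λ) = n − rank(A − λI):
  rank(A − (5)·I) = 2, so dim ker(A − (5)·I) = n − 2 = 2

Summary:
  λ = 5: algebraic multiplicity = 4, geometric multiplicity = 2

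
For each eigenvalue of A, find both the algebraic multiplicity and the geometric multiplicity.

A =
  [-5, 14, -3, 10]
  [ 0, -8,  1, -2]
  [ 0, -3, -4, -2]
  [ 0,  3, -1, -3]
λ = -5: alg = 4, geom = 2

Step 1 — factor the characteristic polynomial to read off the algebraic multiplicities:
  χ_A(x) = (x + 5)^4

Step 2 — compute geometric multiplicities via the rank-nullity identity g(λ) = n − rank(A − λI):
  rank(A − (-5)·I) = 2, so dim ker(A − (-5)·I) = n − 2 = 2

Summary:
  λ = -5: algebraic multiplicity = 4, geometric multiplicity = 2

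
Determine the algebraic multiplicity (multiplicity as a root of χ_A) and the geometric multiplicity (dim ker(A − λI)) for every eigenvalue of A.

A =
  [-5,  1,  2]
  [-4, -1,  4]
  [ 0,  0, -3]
λ = -3: alg = 3, geom = 2

Step 1 — factor the characteristic polynomial to read off the algebraic multiplicities:
  χ_A(x) = (x + 3)^3

Step 2 — compute geometric multiplicities via the rank-nullity identity g(λ) = n − rank(A − λI):
  rank(A − (-3)·I) = 1, so dim ker(A − (-3)·I) = n − 1 = 2

Summary:
  λ = -3: algebraic multiplicity = 3, geometric multiplicity = 2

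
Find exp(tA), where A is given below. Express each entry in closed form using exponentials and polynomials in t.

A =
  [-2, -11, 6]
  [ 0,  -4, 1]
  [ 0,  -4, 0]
e^{tA} =
  [exp(-2*t), -t^2*exp(-2*t) - 11*t*exp(-2*t), t^2*exp(-2*t)/2 + 6*t*exp(-2*t)]
  [0, -2*t*exp(-2*t) + exp(-2*t), t*exp(-2*t)]
  [0, -4*t*exp(-2*t), 2*t*exp(-2*t) + exp(-2*t)]

Strategy: write A = P · J · P⁻¹ where J is a Jordan canonical form, so e^{tA} = P · e^{tJ} · P⁻¹, and e^{tJ} can be computed block-by-block.

A has Jordan form
J =
  [-2,  1,  0]
  [ 0, -2,  1]
  [ 0,  0, -2]
(up to reordering of blocks).

Per-block formulas:
  For a 3×3 Jordan block J_3(-2): exp(t · J_3(-2)) = e^(-2t)·(I + t·N + (t^2/2)·N^2), where N is the 3×3 nilpotent shift.

After assembling e^{tJ} and conjugating by P, we get:

e^{tA} =
  [exp(-2*t), -t^2*exp(-2*t) - 11*t*exp(-2*t), t^2*exp(-2*t)/2 + 6*t*exp(-2*t)]
  [0, -2*t*exp(-2*t) + exp(-2*t), t*exp(-2*t)]
  [0, -4*t*exp(-2*t), 2*t*exp(-2*t) + exp(-2*t)]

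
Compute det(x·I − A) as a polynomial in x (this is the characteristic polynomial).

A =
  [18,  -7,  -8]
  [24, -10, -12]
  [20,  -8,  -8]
x^3 - 12*x + 16

Expanding det(x·I − A) (e.g. by cofactor expansion or by noting that A is similar to its Jordan form J, which has the same characteristic polynomial as A) gives
  χ_A(x) = x^3 - 12*x + 16
which factors as (x - 2)^2*(x + 4). The eigenvalues (with algebraic multiplicities) are λ = -4 with multiplicity 1, λ = 2 with multiplicity 2.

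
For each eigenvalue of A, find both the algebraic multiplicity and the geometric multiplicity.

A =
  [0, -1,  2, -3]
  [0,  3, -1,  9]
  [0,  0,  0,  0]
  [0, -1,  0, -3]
λ = 0: alg = 4, geom = 2

Step 1 — factor the characteristic polynomial to read off the algebraic multiplicities:
  χ_A(x) = x^4

Step 2 — compute geometric multiplicities via the rank-nullity identity g(λ) = n − rank(A − λI):
  rank(A − (0)·I) = 2, so dim ker(A − (0)·I) = n − 2 = 2

Summary:
  λ = 0: algebraic multiplicity = 4, geometric multiplicity = 2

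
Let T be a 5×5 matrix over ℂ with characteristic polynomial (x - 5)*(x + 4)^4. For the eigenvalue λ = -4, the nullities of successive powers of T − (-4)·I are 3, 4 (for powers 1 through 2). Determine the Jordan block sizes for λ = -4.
Block sizes for λ = -4: [2, 1, 1]

From the dimensions of kernels of powers, the number of Jordan blocks of size at least j is d_j − d_{j−1} where d_j = dim ker(N^j) (with d_0 = 0). Computing the differences gives [3, 1].
The number of blocks of size exactly k is (#blocks of size ≥ k) − (#blocks of size ≥ k + 1), so the partition is: 2 block(s) of size 1, 1 block(s) of size 2.
In nonincreasing order the block sizes are [2, 1, 1].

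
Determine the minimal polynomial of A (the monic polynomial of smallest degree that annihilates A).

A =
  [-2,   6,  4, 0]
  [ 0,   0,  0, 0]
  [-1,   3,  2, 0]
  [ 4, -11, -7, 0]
x^3

The characteristic polynomial is χ_A(x) = x^4, so the eigenvalues are known. The minimal polynomial is
  m_A(x) = Π_λ (x − λ)^{k_λ}
where k_λ is the size of the *largest* Jordan block for λ (equivalently, the smallest k with (A − λI)^k v = 0 for every generalised eigenvector v of λ).

  λ = 0: largest Jordan block has size 3, contributing (x − 0)^3

So m_A(x) = x^3 = x^3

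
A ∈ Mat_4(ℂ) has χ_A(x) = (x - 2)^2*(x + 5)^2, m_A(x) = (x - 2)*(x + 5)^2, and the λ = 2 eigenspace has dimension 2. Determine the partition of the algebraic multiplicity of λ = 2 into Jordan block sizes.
Block sizes for λ = 2: [1, 1]

Step 1 — from the characteristic polynomial, algebraic multiplicity of λ = 2 is 2. From dim ker(A − (2)·I) = 2, there are exactly 2 Jordan blocks for λ = 2.
Step 2 — from the minimal polynomial, the factor (x − 2) tells us the largest block for λ = 2 has size 1.
Step 3 — with total size 2, 2 blocks, and largest block 1, the block sizes (in nonincreasing order) are [1, 1].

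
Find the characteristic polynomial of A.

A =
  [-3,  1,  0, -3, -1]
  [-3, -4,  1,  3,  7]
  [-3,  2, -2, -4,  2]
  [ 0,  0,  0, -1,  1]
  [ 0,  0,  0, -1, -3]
x^5 + 13*x^4 + 67*x^3 + 171*x^2 + 216*x + 108

Expanding det(x·I − A) (e.g. by cofactor expansion or by noting that A is similar to its Jordan form J, which has the same characteristic polynomial as A) gives
  χ_A(x) = x^5 + 13*x^4 + 67*x^3 + 171*x^2 + 216*x + 108
which factors as (x + 2)^2*(x + 3)^3. The eigenvalues (with algebraic multiplicities) are λ = -3 with multiplicity 3, λ = -2 with multiplicity 2.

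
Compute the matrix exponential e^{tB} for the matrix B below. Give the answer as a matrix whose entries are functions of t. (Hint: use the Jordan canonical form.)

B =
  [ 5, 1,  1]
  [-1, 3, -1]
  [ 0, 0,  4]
e^{tB} =
  [t*exp(4*t) + exp(4*t), t*exp(4*t), t*exp(4*t)]
  [-t*exp(4*t), -t*exp(4*t) + exp(4*t), -t*exp(4*t)]
  [0, 0, exp(4*t)]

Strategy: write B = P · J · P⁻¹ where J is a Jordan canonical form, so e^{tB} = P · e^{tJ} · P⁻¹, and e^{tJ} can be computed block-by-block.

B has Jordan form
J =
  [4, 1, 0]
  [0, 4, 0]
  [0, 0, 4]
(up to reordering of blocks).

Per-block formulas:
  For a 2×2 Jordan block J_2(4): exp(t · J_2(4)) = e^(4t)·(I + t·N), where N is the 2×2 nilpotent shift.
  For a 1×1 block at λ = 4: exp(t · [4]) = [e^(4t)].

After assembling e^{tJ} and conjugating by P, we get:

e^{tB} =
  [t*exp(4*t) + exp(4*t), t*exp(4*t), t*exp(4*t)]
  [-t*exp(4*t), -t*exp(4*t) + exp(4*t), -t*exp(4*t)]
  [0, 0, exp(4*t)]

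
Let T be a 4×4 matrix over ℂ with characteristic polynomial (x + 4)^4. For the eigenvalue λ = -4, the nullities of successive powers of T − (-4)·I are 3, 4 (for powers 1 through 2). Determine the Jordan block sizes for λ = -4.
Block sizes for λ = -4: [2, 1, 1]

From the dimensions of kernels of powers, the number of Jordan blocks of size at least j is d_j − d_{j−1} where d_j = dim ker(N^j) (with d_0 = 0). Computing the differences gives [3, 1].
The number of blocks of size exactly k is (#blocks of size ≥ k) − (#blocks of size ≥ k + 1), so the partition is: 2 block(s) of size 1, 1 block(s) of size 2.
In nonincreasing order the block sizes are [2, 1, 1].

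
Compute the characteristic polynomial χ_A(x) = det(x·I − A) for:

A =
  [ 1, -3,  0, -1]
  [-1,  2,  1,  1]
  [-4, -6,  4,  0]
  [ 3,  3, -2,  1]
x^4 - 8*x^3 + 24*x^2 - 32*x + 16

Expanding det(x·I − A) (e.g. by cofactor expansion or by noting that A is similar to its Jordan form J, which has the same characteristic polynomial as A) gives
  χ_A(x) = x^4 - 8*x^3 + 24*x^2 - 32*x + 16
which factors as (x - 2)^4. The eigenvalues (with algebraic multiplicities) are λ = 2 with multiplicity 4.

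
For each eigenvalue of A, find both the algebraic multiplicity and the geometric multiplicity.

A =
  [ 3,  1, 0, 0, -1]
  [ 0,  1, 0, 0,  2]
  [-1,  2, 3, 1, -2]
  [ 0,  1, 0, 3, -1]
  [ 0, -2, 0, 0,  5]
λ = 3: alg = 5, geom = 3

Step 1 — factor the characteristic polynomial to read off the algebraic multiplicities:
  χ_A(x) = (x - 3)^5

Step 2 — compute geometric multiplicities via the rank-nullity identity g(λ) = n − rank(A − λI):
  rank(A − (3)·I) = 2, so dim ker(A − (3)·I) = n − 2 = 3

Summary:
  λ = 3: algebraic multiplicity = 5, geometric multiplicity = 3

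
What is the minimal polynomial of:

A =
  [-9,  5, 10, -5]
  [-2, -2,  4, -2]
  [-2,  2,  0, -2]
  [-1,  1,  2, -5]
x^2 + 8*x + 16

The characteristic polynomial is χ_A(x) = (x + 4)^4, so the eigenvalues are known. The minimal polynomial is
  m_A(x) = Π_λ (x − λ)^{k_λ}
where k_λ is the size of the *largest* Jordan block for λ (equivalently, the smallest k with (A − λI)^k v = 0 for every generalised eigenvector v of λ).

  λ = -4: largest Jordan block has size 2, contributing (x + 4)^2

So m_A(x) = (x + 4)^2 = x^2 + 8*x + 16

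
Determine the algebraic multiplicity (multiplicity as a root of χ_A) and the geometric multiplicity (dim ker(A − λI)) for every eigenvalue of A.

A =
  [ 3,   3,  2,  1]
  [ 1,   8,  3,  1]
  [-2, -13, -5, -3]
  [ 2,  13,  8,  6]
λ = 3: alg = 4, geom = 2

Step 1 — factor the characteristic polynomial to read off the algebraic multiplicities:
  χ_A(x) = (x - 3)^4

Step 2 — compute geometric multiplicities via the rank-nullity identity g(λ) = n − rank(A − λI):
  rank(A − (3)·I) = 2, so dim ker(A − (3)·I) = n − 2 = 2

Summary:
  λ = 3: algebraic multiplicity = 4, geometric multiplicity = 2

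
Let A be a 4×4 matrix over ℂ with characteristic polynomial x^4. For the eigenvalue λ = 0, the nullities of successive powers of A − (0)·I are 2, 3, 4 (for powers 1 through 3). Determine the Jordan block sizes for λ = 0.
Block sizes for λ = 0: [3, 1]

From the dimensions of kernels of powers, the number of Jordan blocks of size at least j is d_j − d_{j−1} where d_j = dim ker(N^j) (with d_0 = 0). Computing the differences gives [2, 1, 1].
The number of blocks of size exactly k is (#blocks of size ≥ k) − (#blocks of size ≥ k + 1), so the partition is: 1 block(s) of size 1, 1 block(s) of size 3.
In nonincreasing order the block sizes are [3, 1].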